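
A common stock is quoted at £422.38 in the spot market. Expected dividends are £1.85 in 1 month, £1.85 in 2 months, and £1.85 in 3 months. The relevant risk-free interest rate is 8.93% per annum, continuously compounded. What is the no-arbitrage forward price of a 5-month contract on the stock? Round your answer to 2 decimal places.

PV(dividends) I = 1.85·e^(−0.0893·1/12) + 1.85·e^(−0.0893·2/12) + 1.85·e^(−0.0893·3/12)
I = 1.8363 + 1.8227 + 1.8092 = 5.4682
F = (S − I)·e^(rT) = (422.38 − 5.4682) · e^(0.0893·5/12)
= 416.9118 · e^0.037208 = 416.9118 × 1.037909 = £432.72

£432.72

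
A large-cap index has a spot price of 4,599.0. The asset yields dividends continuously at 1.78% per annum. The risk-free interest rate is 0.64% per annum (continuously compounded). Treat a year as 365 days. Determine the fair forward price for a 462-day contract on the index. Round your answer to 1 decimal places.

F = S·e^((r − q)T) = 4599.0 · e^((0.0064 − 0.0178) × 462/365)
= 4599.0 · e^-0.014430 = 4599.0 × 0.985674
F = 4,533.1

4,533.1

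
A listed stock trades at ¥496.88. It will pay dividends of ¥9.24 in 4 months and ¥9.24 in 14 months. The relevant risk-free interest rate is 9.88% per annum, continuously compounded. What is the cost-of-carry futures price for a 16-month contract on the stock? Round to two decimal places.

PV(dividends) I = 9.24·e^(−0.0988·4/12) + 9.24·e^(−0.0988·14/12)
I = 8.9407 + 8.2340 = 17.1747
F = (S − I)·e^(rT) = (496.88 − 17.1747) · e^(0.0988·16/12)
= 479.7053 · e^0.131733 = 479.7053 × 1.140804 = ¥547.25

¥547.25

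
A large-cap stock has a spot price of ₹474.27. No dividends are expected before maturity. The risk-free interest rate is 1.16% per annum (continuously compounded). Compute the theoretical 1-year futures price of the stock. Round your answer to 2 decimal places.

F = S·e^(rT) = 474.27 · e^(0.0116 × 1)
= 474.27 · e^0.011600 = 474.27 × 1.011668
F = ₹479.80

₹479.80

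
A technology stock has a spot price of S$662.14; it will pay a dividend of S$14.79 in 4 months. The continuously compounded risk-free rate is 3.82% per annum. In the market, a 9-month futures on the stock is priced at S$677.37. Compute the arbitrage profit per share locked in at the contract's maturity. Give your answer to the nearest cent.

S$11.01 per share

PV(dividends) I = 14.79·e^(−0.0382·4/12) = 14.6029
Fair futures F* = (S − I)·e^(rT) = (662.14 − 14.6029)·e^0.028650 = 647.5371 × 1.029064 = 666.3571
Market S$677.37 > fair 666.3571: forward overpriced → cash-and-carry (borrow at r, buy the stock and collect the dividends, short the forward).
Profit at T = |F_mkt − F*| = |677.37 − 666.3571| = S$11.01 per share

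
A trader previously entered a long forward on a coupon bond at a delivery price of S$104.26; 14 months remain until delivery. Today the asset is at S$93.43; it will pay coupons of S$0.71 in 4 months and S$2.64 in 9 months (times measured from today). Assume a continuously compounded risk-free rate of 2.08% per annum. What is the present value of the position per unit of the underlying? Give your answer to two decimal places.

PV(remaining coupons) I = 0.71·e^(−0.0208·4/12) + 2.64·e^(−0.0208·9/12) = 3.3042
Current forward F = (S − I)·e^(rT) = (93.43 − 3.3042)·e^(0.0208·14/12) = 90.1258 × 1.024563 = 92.3396
Value (long) = (F − K)·e^(−rT) = (92.3396 − 104.26) × 0.976025 = -11.6346
Value = -S$11.63

-S$11.63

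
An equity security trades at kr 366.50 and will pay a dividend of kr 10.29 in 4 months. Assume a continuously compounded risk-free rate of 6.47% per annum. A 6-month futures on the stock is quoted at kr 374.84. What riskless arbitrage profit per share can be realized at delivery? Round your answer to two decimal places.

PV(dividends) I = 10.29·e^(−0.0647·4/12) = 10.0705
Fair futures F* = (S − I)·e^(rT) = (366.50 − 10.0705)·e^0.032350 = 356.4295 × 1.032879 = 368.1485
Market kr 374.84 > fair 368.1485: forward overpriced → cash-and-carry (borrow at r, buy the stock and collect the dividends, short the forward).
Profit at T = |F_mkt − F*| = |374.84 − 368.1485| = kr 6.69 per share

kr 6.69 per share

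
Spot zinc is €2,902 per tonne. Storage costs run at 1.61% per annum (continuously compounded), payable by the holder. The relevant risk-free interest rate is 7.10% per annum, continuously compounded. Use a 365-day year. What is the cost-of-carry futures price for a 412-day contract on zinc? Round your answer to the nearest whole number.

€3,202 per tonne

Net carry = r + u − y = 0.0710 + 0.0161 − 0.0000 = 0.0871
F = S·e^((r+u−y)T) = 2902 · e^(0.0871 × 412/365) = 2902 · e^0.098316
= 2902 × 1.103311 = €3,202 per tonne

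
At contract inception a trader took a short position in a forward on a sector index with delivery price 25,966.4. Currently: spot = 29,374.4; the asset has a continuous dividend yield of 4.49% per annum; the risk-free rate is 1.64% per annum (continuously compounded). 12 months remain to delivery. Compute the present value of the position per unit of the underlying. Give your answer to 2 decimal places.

Current fair forward for the remaining 12 months: F = S·e^((r − q)·T), (r − q) = 0.0164 − 0.0449 = -0.0285
F = 29374.4 · e^(-0.0285 × 12/12) = 29374.4 × 0.97190229 = 28549.0466
Value of long forward = (F − K)·e^(−rT) = (28549.0466 − 25966.4) · e^(−0.0164·12/12)
= 2582.6466 × 0.98373375 = 2540.64
Short position value = −(long value) = -2540.64

-2540.64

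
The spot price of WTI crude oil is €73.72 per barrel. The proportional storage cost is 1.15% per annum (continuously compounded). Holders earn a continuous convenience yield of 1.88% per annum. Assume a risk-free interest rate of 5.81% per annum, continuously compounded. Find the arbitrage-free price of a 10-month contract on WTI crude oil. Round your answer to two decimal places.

€76.91 per barrel

Net carry = r + u − y = 0.0581 + 0.0115 − 0.0188 = 0.0508
F = S·e^((r+u−y)T) = 73.72 · e^(0.0508 × 10/12) = 73.72 · e^0.042333
= 73.72 × 1.043242 = €76.91 per barrel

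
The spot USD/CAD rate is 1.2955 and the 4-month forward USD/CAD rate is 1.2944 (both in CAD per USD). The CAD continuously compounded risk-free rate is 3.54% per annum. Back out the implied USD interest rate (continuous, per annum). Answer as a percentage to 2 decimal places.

3.79%

F = S·e^((r_CAD − r_USD)T) ⇒ r_USD = r_CAD − ln(F/S)/T
ln(1.2944/1.2955) = -0.000849; /(4/12) = -0.002547
r_USD = 0.0354 + 0.002547 = 0.037947
r_USD = 3.79%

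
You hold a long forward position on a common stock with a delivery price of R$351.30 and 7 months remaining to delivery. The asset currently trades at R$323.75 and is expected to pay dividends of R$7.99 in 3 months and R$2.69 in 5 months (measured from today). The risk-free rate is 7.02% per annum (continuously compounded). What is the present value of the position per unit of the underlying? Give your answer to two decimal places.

-R$23.92

PV(remaining dividends) I = 7.99·e^(−0.0702·3/12) + 2.69·e^(−0.0702·5/12) = 10.4635
Current forward F = (S − I)·e^(rT) = (323.75 − 10.4635)·e^(0.0702·7/12) = 313.2865 × 1.041800 = 326.3819
Value (long) = (F − K)·e^(−rT) = (326.3819 − 351.30) × 0.959877 = -23.9183
Value = -R$23.92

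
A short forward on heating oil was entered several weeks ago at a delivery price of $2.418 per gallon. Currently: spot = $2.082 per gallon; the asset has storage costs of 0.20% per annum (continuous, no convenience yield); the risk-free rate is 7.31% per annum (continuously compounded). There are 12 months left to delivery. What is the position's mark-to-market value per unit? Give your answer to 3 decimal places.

Current fair forward for the remaining 12 months: F = S·e^((r + u)·T), (r + u) = 0.0731 + 0.0020 = 0.0751
F = 2.082 · e^(0.0751 × 12/12) = 2.082 × 1.077992 = 2.2444
Value of long forward = (F − K)·e^(−rT) = (2.2444 − 2.418) · e^(−0.0731·12/12)
= -0.1736 × 0.929508 = -0.161
Short position value = −(long value) = $0.161

$0.161 per gallon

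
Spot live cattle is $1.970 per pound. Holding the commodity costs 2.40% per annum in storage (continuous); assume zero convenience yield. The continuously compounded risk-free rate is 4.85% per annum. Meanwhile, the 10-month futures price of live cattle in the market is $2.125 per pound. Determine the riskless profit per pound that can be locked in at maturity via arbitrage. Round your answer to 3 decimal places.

$0.032 per pound

Fair futures: F* = S·e^(carry·T), with carry = (r + u) = 0.0485 + 0.0240 = 0.0725
F* = 1.970 · e^(0.0725 × 10/12) = 1.970 · e^0.060417 = 1.970 × 1.062279 = $2.0927
Market $2.125 > fair $2.0927: forward overpriced → cash-and-carry (buy spot, short the forward).
At maturity, profit = |F_mkt − F*| = |2.125 − 2.0927| = $0.032 per pound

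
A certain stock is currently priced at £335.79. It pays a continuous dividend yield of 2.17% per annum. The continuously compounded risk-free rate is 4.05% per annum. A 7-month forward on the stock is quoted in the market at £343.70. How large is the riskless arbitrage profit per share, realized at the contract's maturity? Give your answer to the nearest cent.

Fair forward: F* = S·e^(carry·T), with carry = (r − q) = 0.0405 − 0.0217 = 0.0188
F* = 335.79 · e^(0.0188 × 7/12) = 335.79 · e^0.010967 = 335.79 × 1.011027 = £339.4928
Market £343.70 > fair £339.4928: forward overpriced → cash-and-carry (buy spot, short the forward).
At maturity, profit = |F_mkt − F*| = |343.70 − 339.4928| = £4.21 per share

£4.21 per share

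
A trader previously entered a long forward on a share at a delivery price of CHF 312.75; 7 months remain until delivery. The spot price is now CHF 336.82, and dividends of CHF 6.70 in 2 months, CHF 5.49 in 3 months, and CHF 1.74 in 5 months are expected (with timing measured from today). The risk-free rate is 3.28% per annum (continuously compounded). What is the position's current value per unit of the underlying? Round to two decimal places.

CHF 16.17

PV(remaining dividends) I = 6.70·e^(−0.0328·2/12) + 5.49·e^(−0.0328·3/12) + 1.74·e^(−0.0328·5/12) = 13.8250
Current forward F = (S − I)·e^(rT) = (336.82 − 13.8250)·e^(0.0328·7/12) = 322.9950 × 1.019318 = 329.2346
Value (long) = (F − K)·e^(−rT) = (329.2346 − 312.75) × 0.981049 = 16.1722
Value = CHF 16.17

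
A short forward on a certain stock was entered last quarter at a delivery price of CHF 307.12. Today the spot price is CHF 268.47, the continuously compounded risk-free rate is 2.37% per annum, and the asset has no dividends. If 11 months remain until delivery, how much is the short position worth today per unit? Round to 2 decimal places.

CHF 32.05

Current fair forward for the remaining 11 months: F = S·e^(r·T), r = 0.0237
F = 268.47 · e^(0.0237 × 11/12) = 268.47 × 1.021963 = 274.3664
Value of long forward = (F − K)·e^(−rT) = (274.3664 − 307.12) · e^(−0.0237·11/12)
= -32.7536 × 0.978509 = -32.05
Short position value = −(long value) = CHF 32.05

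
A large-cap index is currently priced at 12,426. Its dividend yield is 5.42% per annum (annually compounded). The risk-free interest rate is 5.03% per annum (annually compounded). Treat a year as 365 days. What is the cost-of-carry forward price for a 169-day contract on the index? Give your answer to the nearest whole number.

F = S · (1+r)^T / (1+q)^T
= 12426 × 1.022983 / 1.024740 = 12426 × 0.998285
F = 12,405

12,405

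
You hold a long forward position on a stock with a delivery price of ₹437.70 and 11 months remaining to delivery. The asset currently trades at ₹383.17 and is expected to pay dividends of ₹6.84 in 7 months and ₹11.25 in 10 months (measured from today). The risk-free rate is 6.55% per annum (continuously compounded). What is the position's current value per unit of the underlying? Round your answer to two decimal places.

PV(remaining dividends) I = 6.84·e^(−0.0655·7/12) + 11.25·e^(−0.0655·10/12) = 17.2360
Current forward F = (S − I)·e^(rT) = (383.17 − 17.2360)·e^(0.0655·11/12) = 365.9340 × 1.061881 = 388.5784
Value (long) = (F − K)·e^(−rT) = (388.5784 − 437.70) × 0.941725 = -46.2590
Value = -₹46.26

-₹46.26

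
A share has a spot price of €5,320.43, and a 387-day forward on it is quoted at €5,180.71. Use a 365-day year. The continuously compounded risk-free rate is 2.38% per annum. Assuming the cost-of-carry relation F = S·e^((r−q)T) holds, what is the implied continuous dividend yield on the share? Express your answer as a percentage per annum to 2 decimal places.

From F = S·e^((r−q)T): (r − q) = ln(F/S)/T
ln(5180.71/5320.43) = ln(0.973739) = -0.026612
(r − q) = -0.026612 / (387/365) = -0.025099
q = r − ln(F/S)/T = 0.0238 + 0.025099 = 0.048899
q = 4.89%

4.89%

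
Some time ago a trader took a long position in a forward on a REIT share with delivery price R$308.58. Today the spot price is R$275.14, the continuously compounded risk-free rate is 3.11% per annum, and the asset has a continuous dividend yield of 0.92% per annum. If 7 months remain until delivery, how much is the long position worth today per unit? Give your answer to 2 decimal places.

-R$29.36

Current fair forward for the remaining 7 months: F = S·e^((r − q)·T), (r − q) = 0.0311 − 0.0092 = 0.0219
F = 275.14 · e^(0.0219 × 7/12) = 275.14 × 1.012857 = 278.6775
Value of long forward = (F − K)·e^(−rT) = (278.6775 − 308.58) · e^(−0.0311·7/12)
= -29.9025 × 0.982022 = -29.36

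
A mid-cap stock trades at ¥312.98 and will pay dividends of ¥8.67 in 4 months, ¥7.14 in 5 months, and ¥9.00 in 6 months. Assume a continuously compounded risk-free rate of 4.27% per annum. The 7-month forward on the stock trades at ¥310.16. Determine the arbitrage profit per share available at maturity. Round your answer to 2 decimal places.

¥14.27 per share

PV(dividends) I = 8.67·e^(−0.0427·4/12) + 7.14·e^(−0.0427·5/12) + 9.00·e^(−0.0427·6/12) = 24.3714
Fair forward F* = (S − I)·e^(rT) = (312.98 − 24.3714)·e^0.024908 = 288.6086 × 1.025221 = 295.8876
Market ¥310.16 > fair 295.8876: forward overpriced → cash-and-carry (borrow at r, buy the stock and collect the dividends, short the forward).
Profit at T = |F_mkt − F*| = |310.16 − 295.8876| = ¥14.27 per share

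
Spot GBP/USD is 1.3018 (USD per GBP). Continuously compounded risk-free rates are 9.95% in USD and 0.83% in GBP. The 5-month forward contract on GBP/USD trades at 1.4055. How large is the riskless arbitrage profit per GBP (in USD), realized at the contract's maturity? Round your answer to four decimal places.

Fair forward: F* = S·e^(carry·T), with carry = (r_USD − r_GBP) = 0.0995 − 0.0083 = 0.0912
F* = 1.3018 · e^(0.0912 × 5/12) = 1.3018 · e^0.038000 = 1.3018 × 1.038731 = 1.3522
Market 1.4055 > fair 1.3522: forward overpriced → cash-and-carry (buy spot, short the forward).
At maturity, profit = |F_mkt − F*| = |1.4055 − 1.3522| = 0.0533 per GBP (in USD)

0.0533 per GBP (in USD)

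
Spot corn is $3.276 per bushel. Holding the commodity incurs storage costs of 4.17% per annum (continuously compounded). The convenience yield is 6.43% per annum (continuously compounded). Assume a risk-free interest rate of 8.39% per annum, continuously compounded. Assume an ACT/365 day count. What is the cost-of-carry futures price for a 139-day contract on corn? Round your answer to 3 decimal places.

$3.353 per bushel

Net carry = r + u − y = 0.0839 + 0.0417 − 0.0643 = 0.0613
F = S·e^((r+u−y)T) = 3.276 · e^(0.0613 × 139/365) = 3.276 · e^0.023344
= 3.276 × 1.023619 = $3.353 per bushel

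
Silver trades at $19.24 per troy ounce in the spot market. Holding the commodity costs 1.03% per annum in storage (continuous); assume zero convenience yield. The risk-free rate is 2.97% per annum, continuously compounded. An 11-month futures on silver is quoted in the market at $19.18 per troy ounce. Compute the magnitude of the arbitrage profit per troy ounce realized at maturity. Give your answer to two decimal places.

$0.78 per troy ounce

Fair futures: F* = S·e^(carry·T), with carry = (r + u) = 0.0297 + 0.0103 = 0.0400
F* = 19.24 · e^(0.0400 × 11/12) = 19.24 · e^0.036667 = 19.24 × 1.037348 = $19.9586
Market $19.18 < fair $19.9586: forward underpriced → reverse cash-and-carry (short spot, go long the forward).
At maturity, profit = |F_mkt − F*| = |19.18 − 19.9586| = $0.78 per troy ounce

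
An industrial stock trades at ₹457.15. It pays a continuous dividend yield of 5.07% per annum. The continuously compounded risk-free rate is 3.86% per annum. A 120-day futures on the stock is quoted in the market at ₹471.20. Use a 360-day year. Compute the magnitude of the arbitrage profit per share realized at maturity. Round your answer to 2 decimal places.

Fair futures: F* = S·e^(carry·T), with carry = (r − q) = 0.0386 − 0.0507 = -0.0121
F* = 457.15 · e^(-0.0121 × 120/360) = 457.15 · e^-0.004033 = 457.15 × 0.995975 = ₹455.3100
Market ₹471.20 > fair ₹455.3100: forward overpriced → cash-and-carry (buy spot, short the forward).
At maturity, profit = |F_mkt − F*| = |471.20 − 455.3100| = ₹15.89 per share

₹15.89 per share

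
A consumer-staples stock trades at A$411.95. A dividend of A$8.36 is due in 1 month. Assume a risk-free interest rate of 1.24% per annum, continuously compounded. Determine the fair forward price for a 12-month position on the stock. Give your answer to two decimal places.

A$408.63

PV(dividends) I = 8.36·e^(−0.0124·1/12)
I = 8.3514
F = (S − I)·e^(rT) = (411.95 − 8.3514) · e^(0.0124·12/12)
= 403.5986 · e^0.012400 = 403.5986 × 1.012477 = A$408.63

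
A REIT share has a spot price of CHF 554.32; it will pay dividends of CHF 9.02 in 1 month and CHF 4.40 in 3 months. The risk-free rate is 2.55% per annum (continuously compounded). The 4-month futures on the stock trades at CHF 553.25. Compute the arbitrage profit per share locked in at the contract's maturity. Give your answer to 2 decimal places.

PV(dividends) I = 9.02·e^(−0.0255·1/12) + 4.40·e^(−0.0255·3/12) = 13.3729
Fair futures F* = (S − I)·e^(rT) = (554.32 − 13.3729)·e^0.008500 = 540.9471 × 1.008536 = 545.5646
Market CHF 553.25 > fair 545.5646: forward overpriced → cash-and-carry (borrow at r, buy the stock and collect the dividends, short the forward).
Profit at T = |F_mkt − F*| = |553.25 − 545.5646| = CHF 7.69 per share

CHF 7.69 per share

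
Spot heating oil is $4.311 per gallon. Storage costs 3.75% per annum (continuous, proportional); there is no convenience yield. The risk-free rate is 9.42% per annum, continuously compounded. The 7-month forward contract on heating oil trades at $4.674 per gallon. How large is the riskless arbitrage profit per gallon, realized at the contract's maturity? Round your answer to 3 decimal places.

Fair forward: F* = S·e^(carry·T), with carry = (r + u) = 0.0942 + 0.0375 = 0.1317
F* = 4.311 · e^(0.1317 × 7/12) = 4.311 · e^0.076825 = 4.311 × 1.079853 = $4.6552
Market $4.674 > fair $4.6552: forward overpriced → cash-and-carry (buy spot, short the forward).
At maturity, profit = |F_mkt − F*| = |4.674 − 4.6552| = $0.019 per gallon

$0.019 per gallon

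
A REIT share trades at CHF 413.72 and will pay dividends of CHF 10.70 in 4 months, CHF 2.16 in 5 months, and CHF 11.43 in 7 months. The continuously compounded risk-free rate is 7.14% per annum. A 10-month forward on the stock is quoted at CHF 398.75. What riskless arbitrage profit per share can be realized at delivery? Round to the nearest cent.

PV(dividends) I = 10.70·e^(−0.0714·4/12) + 2.16·e^(−0.0714·5/12) + 11.43·e^(−0.0714·7/12) = 23.5088
Fair forward F* = (S − I)·e^(rT) = (413.72 − 23.5088)·e^0.059500 = 390.2112 × 1.061306 = 414.1335
Market CHF 398.75 < fair 414.1335: forward underpriced → reverse cash-and-carry (short the stock, invest proceeds at r, pay the dividends, go long the forward).
Profit at T = |F_mkt − F*| = |398.75 − 414.1335| = CHF 15.38 per share

CHF 15.38 per share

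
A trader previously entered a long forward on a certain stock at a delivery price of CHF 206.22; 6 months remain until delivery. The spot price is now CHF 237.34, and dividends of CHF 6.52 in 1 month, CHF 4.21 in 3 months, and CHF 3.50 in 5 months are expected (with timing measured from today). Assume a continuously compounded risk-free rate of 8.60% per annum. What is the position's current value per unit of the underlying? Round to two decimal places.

CHF 25.83

PV(remaining dividends) I = 6.52·e^(−0.0860·1/12) + 4.21·e^(−0.0860·3/12) + 3.50·e^(−0.0860·5/12) = 13.9707
Current forward F = (S − I)·e^(rT) = (237.34 − 13.9707)·e^(0.0860·6/12) = 223.3693 × 1.043938 = 233.1837
Value (long) = (F − K)·e^(−rT) = (233.1837 − 206.22) × 0.957911 = 25.8288
Value = CHF 25.83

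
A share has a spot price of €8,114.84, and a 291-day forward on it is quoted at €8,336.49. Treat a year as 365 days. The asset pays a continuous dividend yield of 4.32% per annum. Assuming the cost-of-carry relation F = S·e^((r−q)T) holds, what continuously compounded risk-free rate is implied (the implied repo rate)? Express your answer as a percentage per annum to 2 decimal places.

From F = S·e^((r−q)T): (r − q) = ln(F/S)/T
ln(8336.49/8114.84) = ln(1.027314) = 0.026948
(r − q) = 0.026948 / (291/365) = 0.033801
r = ln(F/S)/T + q = 0.033801 + 0.0432 = 0.077001
r = 7.70%

7.70%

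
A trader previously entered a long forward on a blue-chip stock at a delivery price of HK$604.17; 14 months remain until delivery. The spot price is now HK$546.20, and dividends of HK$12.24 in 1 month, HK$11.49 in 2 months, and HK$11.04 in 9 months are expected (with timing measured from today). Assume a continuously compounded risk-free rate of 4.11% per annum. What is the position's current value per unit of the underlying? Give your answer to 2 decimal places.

-HK$64.00

PV(remaining dividends) I = 12.24·e^(−0.0411·1/12) + 11.49·e^(−0.0411·2/12) + 11.04·e^(−0.0411·9/12) = 34.3146
Current forward F = (S − I)·e^(rT) = (546.20 − 34.3146)·e^(0.0411·14/12) = 511.8854 × 1.049118 = 537.0282
Value (long) = (F − K)·e^(−rT) = (537.0282 − 604.17) × 0.953181 = -63.9983
Value = -HK$64.00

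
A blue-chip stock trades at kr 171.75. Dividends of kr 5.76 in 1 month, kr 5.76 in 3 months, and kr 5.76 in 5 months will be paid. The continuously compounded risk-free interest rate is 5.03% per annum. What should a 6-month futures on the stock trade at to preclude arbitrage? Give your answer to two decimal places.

PV(dividends) I = 5.76·e^(−0.0503·1/12) + 5.76·e^(−0.0503·3/12) + 5.76·e^(−0.0503·5/12)
I = 5.7359 + 5.6880 + 5.6405 = 17.0644
F = (S − I)·e^(rT) = (171.75 − 17.0644) · e^(0.0503·6/12)
= 154.6856 · e^0.025150 = 154.6856 × 1.025469 = kr 158.63

kr 158.63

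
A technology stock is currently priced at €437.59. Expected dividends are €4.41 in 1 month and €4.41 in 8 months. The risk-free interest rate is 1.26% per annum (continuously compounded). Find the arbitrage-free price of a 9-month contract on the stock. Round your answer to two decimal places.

PV(dividends) I = 4.41·e^(−0.0126·1/12) + 4.41·e^(−0.0126·8/12)
I = 4.4054 + 4.3731 = 8.7785
F = (S − I)·e^(rT) = (437.59 − 8.7785) · e^(0.0126·9/12)
= 428.8115 · e^0.009450 = 428.8115 × 1.009495 = €432.88

€432.88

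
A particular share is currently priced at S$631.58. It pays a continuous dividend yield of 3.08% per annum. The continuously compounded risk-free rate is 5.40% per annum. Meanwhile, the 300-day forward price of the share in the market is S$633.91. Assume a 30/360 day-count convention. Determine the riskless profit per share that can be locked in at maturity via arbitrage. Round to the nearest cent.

S$10.00 per share

Fair forward: F* = S·e^(carry·T), with carry = (r − q) = 0.0540 − 0.0308 = 0.0232
F* = 631.58 · e^(0.0232 × 300/360) = 631.58 · e^0.019333 = 631.58 × 1.019521 = S$643.9091
Market S$633.91 < fair S$643.9091: forward underpriced → reverse cash-and-carry (short spot, go long the forward).
At maturity, profit = |F_mkt − F*| = |633.91 − 643.9091| = S$10.00 per share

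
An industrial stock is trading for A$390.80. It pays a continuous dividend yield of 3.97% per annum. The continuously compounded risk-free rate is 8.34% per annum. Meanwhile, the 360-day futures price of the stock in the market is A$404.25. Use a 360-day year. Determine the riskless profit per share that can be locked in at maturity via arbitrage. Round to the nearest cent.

A$4.01 per share

Fair futures: F* = S·e^(carry·T), with carry = (r − q) = 0.0834 − 0.0397 = 0.0437
F* = 390.80 · e^(0.0437 × 360/360) = 390.80 · e^0.043700 = 390.80 × 1.044669 = A$408.2566
Market A$404.25 < fair A$408.2566: forward underpriced → reverse cash-and-carry (short spot, go long the forward).
At maturity, profit = |F_mkt − F*| = |404.25 − 408.2566| = A$4.01 per share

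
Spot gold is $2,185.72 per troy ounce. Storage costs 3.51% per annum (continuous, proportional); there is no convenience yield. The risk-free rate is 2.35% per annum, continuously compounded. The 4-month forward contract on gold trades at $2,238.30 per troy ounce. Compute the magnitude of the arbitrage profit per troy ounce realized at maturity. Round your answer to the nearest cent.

$9.47 per troy ounce

Fair forward: F* = S·e^(carry·T), with carry = (r + u) = 0.0235 + 0.0351 = 0.0586
F* = 2185.72 · e^(0.0586 × 4/12) = 2185.72 · e^0.01953333 = 2185.72 × 1.01972535 = $2228.8341
Market $2238.30 > fair $2228.8341: forward overpriced → cash-and-carry (buy spot, short the forward).
At maturity, profit = |F_mkt − F*| = |2238.30 − 2228.8341| = $9.47 per troy ounce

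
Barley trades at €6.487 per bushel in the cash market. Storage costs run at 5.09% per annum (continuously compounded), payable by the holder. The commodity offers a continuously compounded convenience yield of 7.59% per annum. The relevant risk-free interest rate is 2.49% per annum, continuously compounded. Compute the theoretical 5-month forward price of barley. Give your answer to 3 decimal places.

Net carry = r + u − y = 0.0249 + 0.0509 − 0.0759 = -0.0001
F = S·e^((r+u−y)T) = 6.487 · e^(-0.0001 × 5/12) = 6.487 · e^-0.000042
= 6.487 × 0.999958 = €6.487 per bushel

€6.487 per bushel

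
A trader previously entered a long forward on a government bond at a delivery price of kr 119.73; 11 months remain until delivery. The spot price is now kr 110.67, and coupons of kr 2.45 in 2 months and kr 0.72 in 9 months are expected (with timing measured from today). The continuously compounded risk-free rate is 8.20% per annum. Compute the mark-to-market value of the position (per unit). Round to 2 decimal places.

-kr 3.48

PV(remaining coupons) I = 2.45·e^(−0.0820·2/12) + 0.72·e^(−0.0820·9/12) = 3.0938
Current forward F = (S − I)·e^(rT) = (110.67 − 3.0938)·e^(0.0820·11/12) = 107.5762 × 1.078064 = 115.9740
Value (long) = (F − K)·e^(−rT) = (115.9740 − 119.73) × 0.927589 = -3.4840
Value = -kr 3.48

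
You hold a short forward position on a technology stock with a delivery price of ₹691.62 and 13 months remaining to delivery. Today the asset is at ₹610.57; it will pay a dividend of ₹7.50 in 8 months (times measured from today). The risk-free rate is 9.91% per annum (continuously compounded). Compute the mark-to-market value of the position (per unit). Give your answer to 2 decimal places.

₹17.67

PV(remaining dividends) I = 7.50·e^(−0.0991·8/12) = 7.0205
Current forward F = (S − I)·e^(rT) = (610.57 − 7.0205)·e^(0.0991·13/12) = 603.5495 × 1.113333 = 671.9516
Value (long) = (F − K)·e^(−rT) = (671.9516 − 691.62) × 0.898204 = -17.6662
Short position value = −(long value) = ₹17.67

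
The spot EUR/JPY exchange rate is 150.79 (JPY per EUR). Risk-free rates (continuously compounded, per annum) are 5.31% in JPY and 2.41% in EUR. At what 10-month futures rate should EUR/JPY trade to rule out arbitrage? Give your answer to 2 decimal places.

154.48

F = S·e^((r_JPY − r_EUR)T) = 150.79 · e^((0.0531 − 0.0241) × 10/12)
= 150.79 · e^0.024167 = 150.79 × 1.024461
F = 154.48 JPY per EUR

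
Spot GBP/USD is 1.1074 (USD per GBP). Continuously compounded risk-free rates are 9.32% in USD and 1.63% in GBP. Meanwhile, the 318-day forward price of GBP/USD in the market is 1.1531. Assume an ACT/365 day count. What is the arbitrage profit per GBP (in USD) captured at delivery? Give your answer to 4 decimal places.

Fair forward: F* = S·e^(carry·T), with carry = (r_USD − r_GBP) = 0.0932 − 0.0163 = 0.0769
F* = 1.1074 · e^(0.0769 × 318/365) = 1.1074 · e^0.066998 = 1.1074 × 1.069293 = 1.1841
Market 1.1531 < fair 1.1841: forward underpriced → reverse cash-and-carry (short spot, go long the forward).
At maturity, profit = |F_mkt − F*| = |1.1531 − 1.1841| = 0.0310 per GBP (in USD)

0.0310 per GBP (in USD)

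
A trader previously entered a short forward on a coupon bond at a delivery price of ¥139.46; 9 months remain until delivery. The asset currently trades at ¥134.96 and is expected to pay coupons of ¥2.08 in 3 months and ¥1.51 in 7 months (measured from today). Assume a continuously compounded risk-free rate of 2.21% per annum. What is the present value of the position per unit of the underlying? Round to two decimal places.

PV(remaining coupons) I = 2.08·e^(−0.0221·3/12) + 1.51·e^(−0.0221·7/12) = 3.5592
Current forward F = (S − I)·e^(rT) = (134.96 − 3.5592)·e^(0.0221·9/12) = 131.4008 × 1.016713 = 133.5969
Value (long) = (F − K)·e^(−rT) = (133.5969 − 139.46) × 0.983562 = -5.7667
Short position value = −(long value) = ¥5.77

¥5.77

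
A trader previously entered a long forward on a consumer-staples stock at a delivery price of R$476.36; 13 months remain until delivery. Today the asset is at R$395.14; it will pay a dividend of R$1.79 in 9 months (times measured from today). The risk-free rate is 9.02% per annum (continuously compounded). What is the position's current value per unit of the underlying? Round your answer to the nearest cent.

-R$38.55

PV(remaining dividends) I = 1.79·e^(−0.0902·9/12) = 1.6729
Current forward F = (S − I)·e^(rT) = (395.14 − 1.6729)·e^(0.0902·13/12) = 393.4671 × 1.102650 = 433.8565
Value (long) = (F − K)·e^(−rT) = (433.8565 − 476.36) × 0.906906 = -38.5467
Value = -R$38.55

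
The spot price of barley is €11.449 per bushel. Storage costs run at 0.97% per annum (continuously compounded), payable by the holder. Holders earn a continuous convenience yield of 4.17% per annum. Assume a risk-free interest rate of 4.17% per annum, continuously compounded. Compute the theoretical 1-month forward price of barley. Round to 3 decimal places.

€11.458 per bushel

Net carry = r + u − y = 0.0417 + 0.0097 − 0.0417 = 0.0097
F = S·e^((r+u−y)T) = 11.449 · e^(0.0097 × 1/12) = 11.449 · e^0.000808
= 11.449 × 1.000808 = €11.458 per bushel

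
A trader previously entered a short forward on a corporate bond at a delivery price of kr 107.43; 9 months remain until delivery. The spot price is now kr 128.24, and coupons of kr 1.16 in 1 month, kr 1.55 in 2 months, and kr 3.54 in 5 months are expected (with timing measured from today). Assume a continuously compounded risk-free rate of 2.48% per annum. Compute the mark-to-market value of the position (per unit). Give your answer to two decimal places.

PV(remaining coupons) I = 1.16·e^(−0.0248·1/12) + 1.55·e^(−0.0248·2/12) + 3.54·e^(−0.0248·5/12) = 6.2048
Current forward F = (S − I)·e^(rT) = (128.24 − 6.2048)·e^(0.0248·9/12) = 122.0352 × 1.018774 = 124.3263
Value (long) = (F − K)·e^(−rT) = (124.3263 − 107.43) × 0.981572 = 16.5849
Short position value = −(long value) = -kr 16.58

-kr 16.58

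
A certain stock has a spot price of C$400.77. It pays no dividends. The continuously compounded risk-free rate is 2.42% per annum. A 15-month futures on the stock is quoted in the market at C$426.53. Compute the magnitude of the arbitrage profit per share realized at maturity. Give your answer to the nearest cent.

C$13.45 per share

Fair futures: F* = S·e^(carry·T), with carry = r = 0.0242
F* = 400.77 · e^(0.0242 × 15/12) = 400.77 · e^0.030250 = 400.77 × 1.030712 = C$413.0784
Market C$426.53 > fair C$413.0784: forward overpriced → cash-and-carry (buy spot, short the forward).
At maturity, profit = |F_mkt − F*| = |426.53 − 413.0784| = C$13.45 per share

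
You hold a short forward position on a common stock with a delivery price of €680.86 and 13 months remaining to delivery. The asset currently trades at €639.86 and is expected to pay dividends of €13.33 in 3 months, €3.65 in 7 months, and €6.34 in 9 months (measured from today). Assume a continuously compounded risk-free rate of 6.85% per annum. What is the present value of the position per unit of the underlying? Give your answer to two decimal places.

€14.94

PV(remaining dividends) I = 13.33·e^(−0.0685·3/12) + 3.65·e^(−0.0685·7/12) + 6.34·e^(−0.0685·9/12) = 22.6332
Current forward F = (S − I)·e^(rT) = (639.86 − 22.6332)·e^(0.0685·13/12) = 617.2268 × 1.077031 = 664.7724
Value (long) = (F − K)·e^(−rT) = (664.7724 − 680.86) × 0.928478 = -14.9370
Short position value = −(long value) = €14.94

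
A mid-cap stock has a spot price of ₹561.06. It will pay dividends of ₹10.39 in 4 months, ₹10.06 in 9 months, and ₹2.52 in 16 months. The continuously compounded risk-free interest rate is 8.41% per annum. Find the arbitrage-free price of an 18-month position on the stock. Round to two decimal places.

PV(dividends) I = 10.39·e^(−0.0841·4/12) + 10.06·e^(−0.0841·9/12) + 2.52·e^(−0.0841·16/12)
I = 10.1028 + 9.4451 + 2.2527 = 21.8006
F = (S − I)·e^(rT) = (561.06 − 21.8006) · e^(0.0841·18/12)
= 539.2594 · e^0.126150 = 539.2594 × 1.134452 = ₹611.76

₹611.76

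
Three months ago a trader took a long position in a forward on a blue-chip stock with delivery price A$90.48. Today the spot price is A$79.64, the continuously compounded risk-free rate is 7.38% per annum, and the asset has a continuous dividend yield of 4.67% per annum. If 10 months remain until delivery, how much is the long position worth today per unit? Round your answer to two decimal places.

Current fair forward for the remaining 10 months: F = S·e^((r − q)·T), (r − q) = 0.0738 − 0.0467 = 0.0271
F = 79.64 · e^(0.0271 × 10/12) = 79.64 × 1.022840 = 81.4590
Value of long forward = (F − K)·e^(−rT) = (81.4590 − 90.48) · e^(−0.0738·10/12)
= -9.0210 × 0.940353 = -8.48

-A$8.48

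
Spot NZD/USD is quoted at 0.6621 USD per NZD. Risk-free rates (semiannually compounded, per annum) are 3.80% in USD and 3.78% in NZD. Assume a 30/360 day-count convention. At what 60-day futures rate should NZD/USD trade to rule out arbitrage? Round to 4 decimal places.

0.6621

By covered interest parity, F = S · (1+r_USD/2)^(2T) / (1+r_NZD/2)^(2T)
= 0.6621 × 1.006294 / 1.006261 = 0.6621 × 1.000033
F = 0.6621 USD per NZD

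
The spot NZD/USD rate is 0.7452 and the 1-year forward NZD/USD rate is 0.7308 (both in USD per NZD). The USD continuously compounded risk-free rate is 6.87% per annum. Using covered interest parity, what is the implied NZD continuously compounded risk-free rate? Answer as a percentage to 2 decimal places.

8.82%

F = S·e^((r_USD − r_NZD)T) ⇒ r_NZD = r_USD − ln(F/S)/T
ln(0.7308/0.7452) = -0.019513; /(1) = -0.019513
r_NZD = 0.0687 + 0.019513 = 0.088213
r_NZD = 8.82%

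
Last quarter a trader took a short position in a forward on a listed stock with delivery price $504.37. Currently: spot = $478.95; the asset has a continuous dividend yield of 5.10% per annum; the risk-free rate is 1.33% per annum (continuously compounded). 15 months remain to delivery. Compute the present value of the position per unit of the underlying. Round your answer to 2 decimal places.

$46.68

Current fair forward for the remaining 15 months: F = S·e^((r − q)·T), (r − q) = 0.0133 − 0.0510 = -0.0377
F = 478.95 · e^(-0.0377 × 15/12) = 478.95 × 0.953968 = 456.9030
Value of long forward = (F − K)·e^(−rT) = (456.9030 − 504.37) · e^(−0.0133·15/12)
= -47.4670 × 0.983512 = -46.68
Short position value = −(long value) = $46.68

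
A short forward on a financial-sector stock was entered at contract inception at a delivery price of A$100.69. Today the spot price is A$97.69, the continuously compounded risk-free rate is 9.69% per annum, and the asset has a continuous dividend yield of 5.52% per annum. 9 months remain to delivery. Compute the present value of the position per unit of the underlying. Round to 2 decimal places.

-A$0.10

Current fair forward for the remaining 9 months: F = S·e^((r − q)·T), (r − q) = 0.0969 − 0.0552 = 0.0417
F = 97.69 · e^(0.0417 × 9/12) = 97.69 × 1.031769 = 100.7935
Value of long forward = (F − K)·e^(−rT) = (100.7935 − 100.69) · e^(−0.0969·9/12)
= 0.1035 × 0.929903 = 0.10
Short position value = −(long value) = -A$0.10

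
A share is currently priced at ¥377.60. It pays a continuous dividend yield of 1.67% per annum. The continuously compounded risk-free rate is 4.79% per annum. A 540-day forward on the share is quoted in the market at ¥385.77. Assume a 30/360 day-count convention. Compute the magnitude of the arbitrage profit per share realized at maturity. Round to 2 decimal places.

Fair forward: F* = S·e^(carry·T), with carry = (r − q) = 0.0479 − 0.0167 = 0.0312
F* = 377.60 · e^(0.0312 × 540/360) = 377.60 · e^0.046800 = 377.60 × 1.047912 = ¥395.6916
Market ¥385.77 < fair ¥395.6916: forward underpriced → reverse cash-and-carry (short spot, go long the forward).
At maturity, profit = |F_mkt − F*| = |385.77 − 395.6916| = ¥9.92 per share

¥9.92 per share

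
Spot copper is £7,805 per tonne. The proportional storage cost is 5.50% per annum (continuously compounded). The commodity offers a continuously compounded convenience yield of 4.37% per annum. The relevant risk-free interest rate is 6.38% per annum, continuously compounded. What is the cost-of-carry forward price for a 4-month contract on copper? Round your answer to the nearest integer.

Net carry = r + u − y = 0.0638 + 0.0550 − 0.0437 = 0.0751
F = S·e^((r+u−y)T) = 7805 · e^(0.0751 × 4/12) = 7805 · e^0.025033
= 7805 × 1.025349 = £8,003 per tonne

£8,003 per tonne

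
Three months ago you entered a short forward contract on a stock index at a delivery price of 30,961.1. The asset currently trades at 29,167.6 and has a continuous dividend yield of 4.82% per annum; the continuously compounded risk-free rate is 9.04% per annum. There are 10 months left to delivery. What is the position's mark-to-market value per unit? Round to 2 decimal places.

Current fair forward for the remaining 10 months: F = S·e^((r − q)·T), (r − q) = 0.0904 − 0.0482 = 0.0422
F = 29167.6 · e^(0.0422 × 10/12) = 29167.6 × 1.03579233 = 30211.5764
Value of long forward = (F − K)·e^(−rT) = (30211.5764 − 30961.1) · e^(−0.0904·10/12)
= -749.5236 × 0.92743429 = -695.13
Short position value = −(long value) = 695.13

695.13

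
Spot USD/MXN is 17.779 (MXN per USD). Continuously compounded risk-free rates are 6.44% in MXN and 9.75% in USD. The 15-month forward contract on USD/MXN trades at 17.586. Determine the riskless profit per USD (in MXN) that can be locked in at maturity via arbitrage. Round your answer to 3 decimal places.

Fair forward: F* = S·e^(carry·T), with carry = (r_MXN − r_USD) = 0.0644 − 0.0975 = -0.0331
F* = 17.779 · e^(-0.0331 × 15/12) = 17.779 · e^-0.041375 = 17.779 × 0.959469 = 17.0584
Market 17.586 > fair 17.0584: forward overpriced → cash-and-carry (buy spot, short the forward).
At maturity, profit = |F_mkt − F*| = |17.586 − 17.0584| = 0.528 per USD (in MXN)

0.528 per USD (in MXN)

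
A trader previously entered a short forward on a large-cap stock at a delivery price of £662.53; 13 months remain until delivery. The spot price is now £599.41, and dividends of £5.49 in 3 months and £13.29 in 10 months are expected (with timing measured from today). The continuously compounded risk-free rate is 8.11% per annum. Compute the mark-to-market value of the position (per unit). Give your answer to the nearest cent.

PV(remaining dividends) I = 5.49·e^(−0.0811·3/12) + 13.29·e^(−0.0811·10/12) = 17.8013
Current forward F = (S − I)·e^(rT) = (599.41 − 17.8013)·e^(0.0811·13/12) = 581.6087 × 1.091833 = 635.0196
Value (long) = (F − K)·e^(−rT) = (635.0196 − 662.53) × 0.915891 = -25.1965
Short position value = −(long value) = £25.20

£25.20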